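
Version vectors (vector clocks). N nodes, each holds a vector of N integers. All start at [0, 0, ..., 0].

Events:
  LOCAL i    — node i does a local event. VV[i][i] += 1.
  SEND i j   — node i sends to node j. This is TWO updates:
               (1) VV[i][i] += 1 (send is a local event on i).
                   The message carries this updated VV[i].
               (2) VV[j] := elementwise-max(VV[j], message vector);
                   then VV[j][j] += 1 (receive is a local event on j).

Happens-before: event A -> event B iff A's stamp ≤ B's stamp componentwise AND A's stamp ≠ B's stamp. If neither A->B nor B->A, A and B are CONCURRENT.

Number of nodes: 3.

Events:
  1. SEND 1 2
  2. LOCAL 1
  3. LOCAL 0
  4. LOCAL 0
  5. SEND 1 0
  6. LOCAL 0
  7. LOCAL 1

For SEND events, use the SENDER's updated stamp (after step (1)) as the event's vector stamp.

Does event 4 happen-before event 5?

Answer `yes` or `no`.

Initial: VV[0]=[0, 0, 0]
Initial: VV[1]=[0, 0, 0]
Initial: VV[2]=[0, 0, 0]
Event 1: SEND 1->2: VV[1][1]++ -> VV[1]=[0, 1, 0], msg_vec=[0, 1, 0]; VV[2]=max(VV[2],msg_vec) then VV[2][2]++ -> VV[2]=[0, 1, 1]
Event 2: LOCAL 1: VV[1][1]++ -> VV[1]=[0, 2, 0]
Event 3: LOCAL 0: VV[0][0]++ -> VV[0]=[1, 0, 0]
Event 4: LOCAL 0: VV[0][0]++ -> VV[0]=[2, 0, 0]
Event 5: SEND 1->0: VV[1][1]++ -> VV[1]=[0, 3, 0], msg_vec=[0, 3, 0]; VV[0]=max(VV[0],msg_vec) then VV[0][0]++ -> VV[0]=[3, 3, 0]
Event 6: LOCAL 0: VV[0][0]++ -> VV[0]=[4, 3, 0]
Event 7: LOCAL 1: VV[1][1]++ -> VV[1]=[0, 4, 0]
Event 4 stamp: [2, 0, 0]
Event 5 stamp: [0, 3, 0]
[2, 0, 0] <= [0, 3, 0]? False. Equal? False. Happens-before: False

Answer: no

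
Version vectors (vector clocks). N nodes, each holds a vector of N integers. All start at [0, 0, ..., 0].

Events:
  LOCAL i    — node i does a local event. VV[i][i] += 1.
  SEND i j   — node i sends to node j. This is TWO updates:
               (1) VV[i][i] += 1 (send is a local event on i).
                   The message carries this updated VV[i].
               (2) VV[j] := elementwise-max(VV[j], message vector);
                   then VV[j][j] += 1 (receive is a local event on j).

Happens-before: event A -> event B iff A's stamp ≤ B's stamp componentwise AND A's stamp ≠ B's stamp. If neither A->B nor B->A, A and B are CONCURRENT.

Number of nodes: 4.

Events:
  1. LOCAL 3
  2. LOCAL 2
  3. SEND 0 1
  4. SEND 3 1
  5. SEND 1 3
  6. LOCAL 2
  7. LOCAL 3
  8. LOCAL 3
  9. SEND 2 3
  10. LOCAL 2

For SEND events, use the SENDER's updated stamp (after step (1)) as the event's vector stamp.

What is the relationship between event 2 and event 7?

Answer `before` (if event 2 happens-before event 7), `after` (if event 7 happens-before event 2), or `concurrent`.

Answer: concurrent

Derivation:
Initial: VV[0]=[0, 0, 0, 0]
Initial: VV[1]=[0, 0, 0, 0]
Initial: VV[2]=[0, 0, 0, 0]
Initial: VV[3]=[0, 0, 0, 0]
Event 1: LOCAL 3: VV[3][3]++ -> VV[3]=[0, 0, 0, 1]
Event 2: LOCAL 2: VV[2][2]++ -> VV[2]=[0, 0, 1, 0]
Event 3: SEND 0->1: VV[0][0]++ -> VV[0]=[1, 0, 0, 0], msg_vec=[1, 0, 0, 0]; VV[1]=max(VV[1],msg_vec) then VV[1][1]++ -> VV[1]=[1, 1, 0, 0]
Event 4: SEND 3->1: VV[3][3]++ -> VV[3]=[0, 0, 0, 2], msg_vec=[0, 0, 0, 2]; VV[1]=max(VV[1],msg_vec) then VV[1][1]++ -> VV[1]=[1, 2, 0, 2]
Event 5: SEND 1->3: VV[1][1]++ -> VV[1]=[1, 3, 0, 2], msg_vec=[1, 3, 0, 2]; VV[3]=max(VV[3],msg_vec) then VV[3][3]++ -> VV[3]=[1, 3, 0, 3]
Event 6: LOCAL 2: VV[2][2]++ -> VV[2]=[0, 0, 2, 0]
Event 7: LOCAL 3: VV[3][3]++ -> VV[3]=[1, 3, 0, 4]
Event 8: LOCAL 3: VV[3][3]++ -> VV[3]=[1, 3, 0, 5]
Event 9: SEND 2->3: VV[2][2]++ -> VV[2]=[0, 0, 3, 0], msg_vec=[0, 0, 3, 0]; VV[3]=max(VV[3],msg_vec) then VV[3][3]++ -> VV[3]=[1, 3, 3, 6]
Event 10: LOCAL 2: VV[2][2]++ -> VV[2]=[0, 0, 4, 0]
Event 2 stamp: [0, 0, 1, 0]
Event 7 stamp: [1, 3, 0, 4]
[0, 0, 1, 0] <= [1, 3, 0, 4]? False
[1, 3, 0, 4] <= [0, 0, 1, 0]? False
Relation: concurrent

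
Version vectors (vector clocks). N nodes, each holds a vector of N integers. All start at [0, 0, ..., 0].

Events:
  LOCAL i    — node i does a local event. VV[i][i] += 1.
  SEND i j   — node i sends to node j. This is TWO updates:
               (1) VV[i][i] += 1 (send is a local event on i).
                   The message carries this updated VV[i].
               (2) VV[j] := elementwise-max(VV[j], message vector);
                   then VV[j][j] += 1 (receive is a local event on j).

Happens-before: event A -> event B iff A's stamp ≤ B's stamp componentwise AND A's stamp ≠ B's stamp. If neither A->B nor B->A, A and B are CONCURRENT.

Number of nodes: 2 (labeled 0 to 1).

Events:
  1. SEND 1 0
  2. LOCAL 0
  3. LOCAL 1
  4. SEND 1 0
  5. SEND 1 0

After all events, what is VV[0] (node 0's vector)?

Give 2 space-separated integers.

Answer: 4 4

Derivation:
Initial: VV[0]=[0, 0]
Initial: VV[1]=[0, 0]
Event 1: SEND 1->0: VV[1][1]++ -> VV[1]=[0, 1], msg_vec=[0, 1]; VV[0]=max(VV[0],msg_vec) then VV[0][0]++ -> VV[0]=[1, 1]
Event 2: LOCAL 0: VV[0][0]++ -> VV[0]=[2, 1]
Event 3: LOCAL 1: VV[1][1]++ -> VV[1]=[0, 2]
Event 4: SEND 1->0: VV[1][1]++ -> VV[1]=[0, 3], msg_vec=[0, 3]; VV[0]=max(VV[0],msg_vec) then VV[0][0]++ -> VV[0]=[3, 3]
Event 5: SEND 1->0: VV[1][1]++ -> VV[1]=[0, 4], msg_vec=[0, 4]; VV[0]=max(VV[0],msg_vec) then VV[0][0]++ -> VV[0]=[4, 4]
Final vectors: VV[0]=[4, 4]; VV[1]=[0, 4]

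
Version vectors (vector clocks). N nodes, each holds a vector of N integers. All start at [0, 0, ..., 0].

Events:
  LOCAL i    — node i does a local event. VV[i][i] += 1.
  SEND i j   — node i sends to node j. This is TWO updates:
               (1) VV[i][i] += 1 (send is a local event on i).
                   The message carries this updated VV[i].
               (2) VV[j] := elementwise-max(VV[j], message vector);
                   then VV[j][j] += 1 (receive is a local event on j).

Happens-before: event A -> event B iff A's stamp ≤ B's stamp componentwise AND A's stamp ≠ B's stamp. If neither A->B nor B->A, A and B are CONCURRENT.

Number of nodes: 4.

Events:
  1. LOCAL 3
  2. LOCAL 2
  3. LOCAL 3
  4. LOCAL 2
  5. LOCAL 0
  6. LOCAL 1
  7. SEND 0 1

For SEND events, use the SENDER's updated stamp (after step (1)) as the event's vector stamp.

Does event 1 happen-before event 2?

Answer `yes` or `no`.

Answer: no

Derivation:
Initial: VV[0]=[0, 0, 0, 0]
Initial: VV[1]=[0, 0, 0, 0]
Initial: VV[2]=[0, 0, 0, 0]
Initial: VV[3]=[0, 0, 0, 0]
Event 1: LOCAL 3: VV[3][3]++ -> VV[3]=[0, 0, 0, 1]
Event 2: LOCAL 2: VV[2][2]++ -> VV[2]=[0, 0, 1, 0]
Event 3: LOCAL 3: VV[3][3]++ -> VV[3]=[0, 0, 0, 2]
Event 4: LOCAL 2: VV[2][2]++ -> VV[2]=[0, 0, 2, 0]
Event 5: LOCAL 0: VV[0][0]++ -> VV[0]=[1, 0, 0, 0]
Event 6: LOCAL 1: VV[1][1]++ -> VV[1]=[0, 1, 0, 0]
Event 7: SEND 0->1: VV[0][0]++ -> VV[0]=[2, 0, 0, 0], msg_vec=[2, 0, 0, 0]; VV[1]=max(VV[1],msg_vec) then VV[1][1]++ -> VV[1]=[2, 2, 0, 0]
Event 1 stamp: [0, 0, 0, 1]
Event 2 stamp: [0, 0, 1, 0]
[0, 0, 0, 1] <= [0, 0, 1, 0]? False. Equal? False. Happens-before: False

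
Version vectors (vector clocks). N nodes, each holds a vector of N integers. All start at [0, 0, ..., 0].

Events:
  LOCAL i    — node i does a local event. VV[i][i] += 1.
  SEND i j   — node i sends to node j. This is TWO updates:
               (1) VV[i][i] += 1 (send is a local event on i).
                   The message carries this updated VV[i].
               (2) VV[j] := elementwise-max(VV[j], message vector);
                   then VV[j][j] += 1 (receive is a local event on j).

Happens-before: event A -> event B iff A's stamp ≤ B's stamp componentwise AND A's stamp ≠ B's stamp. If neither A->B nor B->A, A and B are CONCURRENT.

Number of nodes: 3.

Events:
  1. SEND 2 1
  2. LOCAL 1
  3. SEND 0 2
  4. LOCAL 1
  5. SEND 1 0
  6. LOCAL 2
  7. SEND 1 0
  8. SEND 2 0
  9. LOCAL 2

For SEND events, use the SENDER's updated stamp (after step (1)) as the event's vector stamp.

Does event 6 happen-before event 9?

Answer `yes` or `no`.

Initial: VV[0]=[0, 0, 0]
Initial: VV[1]=[0, 0, 0]
Initial: VV[2]=[0, 0, 0]
Event 1: SEND 2->1: VV[2][2]++ -> VV[2]=[0, 0, 1], msg_vec=[0, 0, 1]; VV[1]=max(VV[1],msg_vec) then VV[1][1]++ -> VV[1]=[0, 1, 1]
Event 2: LOCAL 1: VV[1][1]++ -> VV[1]=[0, 2, 1]
Event 3: SEND 0->2: VV[0][0]++ -> VV[0]=[1, 0, 0], msg_vec=[1, 0, 0]; VV[2]=max(VV[2],msg_vec) then VV[2][2]++ -> VV[2]=[1, 0, 2]
Event 4: LOCAL 1: VV[1][1]++ -> VV[1]=[0, 3, 1]
Event 5: SEND 1->0: VV[1][1]++ -> VV[1]=[0, 4, 1], msg_vec=[0, 4, 1]; VV[0]=max(VV[0],msg_vec) then VV[0][0]++ -> VV[0]=[2, 4, 1]
Event 6: LOCAL 2: VV[2][2]++ -> VV[2]=[1, 0, 3]
Event 7: SEND 1->0: VV[1][1]++ -> VV[1]=[0, 5, 1], msg_vec=[0, 5, 1]; VV[0]=max(VV[0],msg_vec) then VV[0][0]++ -> VV[0]=[3, 5, 1]
Event 8: SEND 2->0: VV[2][2]++ -> VV[2]=[1, 0, 4], msg_vec=[1, 0, 4]; VV[0]=max(VV[0],msg_vec) then VV[0][0]++ -> VV[0]=[4, 5, 4]
Event 9: LOCAL 2: VV[2][2]++ -> VV[2]=[1, 0, 5]
Event 6 stamp: [1, 0, 3]
Event 9 stamp: [1, 0, 5]
[1, 0, 3] <= [1, 0, 5]? True. Equal? False. Happens-before: True

Answer: yes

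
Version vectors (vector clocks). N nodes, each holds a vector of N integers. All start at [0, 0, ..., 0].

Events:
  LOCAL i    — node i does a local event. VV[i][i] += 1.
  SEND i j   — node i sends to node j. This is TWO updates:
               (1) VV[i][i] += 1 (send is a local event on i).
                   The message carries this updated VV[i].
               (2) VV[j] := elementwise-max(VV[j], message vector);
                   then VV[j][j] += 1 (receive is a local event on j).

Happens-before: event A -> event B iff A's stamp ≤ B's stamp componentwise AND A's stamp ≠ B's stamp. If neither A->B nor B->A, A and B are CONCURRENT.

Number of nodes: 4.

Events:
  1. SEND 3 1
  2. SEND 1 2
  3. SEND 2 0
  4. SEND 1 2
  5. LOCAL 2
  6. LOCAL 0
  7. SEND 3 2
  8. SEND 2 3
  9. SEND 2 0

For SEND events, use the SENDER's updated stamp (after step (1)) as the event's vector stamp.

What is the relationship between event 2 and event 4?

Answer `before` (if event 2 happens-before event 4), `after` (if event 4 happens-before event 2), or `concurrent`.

Answer: before

Derivation:
Initial: VV[0]=[0, 0, 0, 0]
Initial: VV[1]=[0, 0, 0, 0]
Initial: VV[2]=[0, 0, 0, 0]
Initial: VV[3]=[0, 0, 0, 0]
Event 1: SEND 3->1: VV[3][3]++ -> VV[3]=[0, 0, 0, 1], msg_vec=[0, 0, 0, 1]; VV[1]=max(VV[1],msg_vec) then VV[1][1]++ -> VV[1]=[0, 1, 0, 1]
Event 2: SEND 1->2: VV[1][1]++ -> VV[1]=[0, 2, 0, 1], msg_vec=[0, 2, 0, 1]; VV[2]=max(VV[2],msg_vec) then VV[2][2]++ -> VV[2]=[0, 2, 1, 1]
Event 3: SEND 2->0: VV[2][2]++ -> VV[2]=[0, 2, 2, 1], msg_vec=[0, 2, 2, 1]; VV[0]=max(VV[0],msg_vec) then VV[0][0]++ -> VV[0]=[1, 2, 2, 1]
Event 4: SEND 1->2: VV[1][1]++ -> VV[1]=[0, 3, 0, 1], msg_vec=[0, 3, 0, 1]; VV[2]=max(VV[2],msg_vec) then VV[2][2]++ -> VV[2]=[0, 3, 3, 1]
Event 5: LOCAL 2: VV[2][2]++ -> VV[2]=[0, 3, 4, 1]
Event 6: LOCAL 0: VV[0][0]++ -> VV[0]=[2, 2, 2, 1]
Event 7: SEND 3->2: VV[3][3]++ -> VV[3]=[0, 0, 0, 2], msg_vec=[0, 0, 0, 2]; VV[2]=max(VV[2],msg_vec) then VV[2][2]++ -> VV[2]=[0, 3, 5, 2]
Event 8: SEND 2->3: VV[2][2]++ -> VV[2]=[0, 3, 6, 2], msg_vec=[0, 3, 6, 2]; VV[3]=max(VV[3],msg_vec) then VV[3][3]++ -> VV[3]=[0, 3, 6, 3]
Event 9: SEND 2->0: VV[2][2]++ -> VV[2]=[0, 3, 7, 2], msg_vec=[0, 3, 7, 2]; VV[0]=max(VV[0],msg_vec) then VV[0][0]++ -> VV[0]=[3, 3, 7, 2]
Event 2 stamp: [0, 2, 0, 1]
Event 4 stamp: [0, 3, 0, 1]
[0, 2, 0, 1] <= [0, 3, 0, 1]? True
[0, 3, 0, 1] <= [0, 2, 0, 1]? False
Relation: before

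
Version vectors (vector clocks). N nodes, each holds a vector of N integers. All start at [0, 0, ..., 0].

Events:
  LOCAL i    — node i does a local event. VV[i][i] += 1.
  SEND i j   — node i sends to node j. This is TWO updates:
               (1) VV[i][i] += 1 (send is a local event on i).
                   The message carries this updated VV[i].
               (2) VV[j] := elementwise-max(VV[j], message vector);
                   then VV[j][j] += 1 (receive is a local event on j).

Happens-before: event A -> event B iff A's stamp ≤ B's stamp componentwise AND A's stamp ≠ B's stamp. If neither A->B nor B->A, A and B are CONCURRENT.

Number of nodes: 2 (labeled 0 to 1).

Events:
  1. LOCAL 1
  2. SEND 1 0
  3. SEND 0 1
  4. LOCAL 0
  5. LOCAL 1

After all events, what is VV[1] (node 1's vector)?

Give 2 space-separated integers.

Initial: VV[0]=[0, 0]
Initial: VV[1]=[0, 0]
Event 1: LOCAL 1: VV[1][1]++ -> VV[1]=[0, 1]
Event 2: SEND 1->0: VV[1][1]++ -> VV[1]=[0, 2], msg_vec=[0, 2]; VV[0]=max(VV[0],msg_vec) then VV[0][0]++ -> VV[0]=[1, 2]
Event 3: SEND 0->1: VV[0][0]++ -> VV[0]=[2, 2], msg_vec=[2, 2]; VV[1]=max(VV[1],msg_vec) then VV[1][1]++ -> VV[1]=[2, 3]
Event 4: LOCAL 0: VV[0][0]++ -> VV[0]=[3, 2]
Event 5: LOCAL 1: VV[1][1]++ -> VV[1]=[2, 4]
Final vectors: VV[0]=[3, 2]; VV[1]=[2, 4]

Answer: 2 4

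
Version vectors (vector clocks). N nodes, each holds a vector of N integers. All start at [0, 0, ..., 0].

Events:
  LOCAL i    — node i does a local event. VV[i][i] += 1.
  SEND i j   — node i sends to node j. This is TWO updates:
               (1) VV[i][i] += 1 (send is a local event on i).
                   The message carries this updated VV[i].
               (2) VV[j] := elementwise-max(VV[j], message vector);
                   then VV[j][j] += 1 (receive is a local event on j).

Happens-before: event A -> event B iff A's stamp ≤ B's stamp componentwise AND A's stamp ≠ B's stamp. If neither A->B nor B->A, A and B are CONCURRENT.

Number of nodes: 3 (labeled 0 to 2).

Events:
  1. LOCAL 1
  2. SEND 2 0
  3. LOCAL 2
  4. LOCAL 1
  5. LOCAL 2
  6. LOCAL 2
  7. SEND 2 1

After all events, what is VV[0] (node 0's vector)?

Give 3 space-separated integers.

Answer: 1 0 1

Derivation:
Initial: VV[0]=[0, 0, 0]
Initial: VV[1]=[0, 0, 0]
Initial: VV[2]=[0, 0, 0]
Event 1: LOCAL 1: VV[1][1]++ -> VV[1]=[0, 1, 0]
Event 2: SEND 2->0: VV[2][2]++ -> VV[2]=[0, 0, 1], msg_vec=[0, 0, 1]; VV[0]=max(VV[0],msg_vec) then VV[0][0]++ -> VV[0]=[1, 0, 1]
Event 3: LOCAL 2: VV[2][2]++ -> VV[2]=[0, 0, 2]
Event 4: LOCAL 1: VV[1][1]++ -> VV[1]=[0, 2, 0]
Event 5: LOCAL 2: VV[2][2]++ -> VV[2]=[0, 0, 3]
Event 6: LOCAL 2: VV[2][2]++ -> VV[2]=[0, 0, 4]
Event 7: SEND 2->1: VV[2][2]++ -> VV[2]=[0, 0, 5], msg_vec=[0, 0, 5]; VV[1]=max(VV[1],msg_vec) then VV[1][1]++ -> VV[1]=[0, 3, 5]
Final vectors: VV[0]=[1, 0, 1]; VV[1]=[0, 3, 5]; VV[2]=[0, 0, 5]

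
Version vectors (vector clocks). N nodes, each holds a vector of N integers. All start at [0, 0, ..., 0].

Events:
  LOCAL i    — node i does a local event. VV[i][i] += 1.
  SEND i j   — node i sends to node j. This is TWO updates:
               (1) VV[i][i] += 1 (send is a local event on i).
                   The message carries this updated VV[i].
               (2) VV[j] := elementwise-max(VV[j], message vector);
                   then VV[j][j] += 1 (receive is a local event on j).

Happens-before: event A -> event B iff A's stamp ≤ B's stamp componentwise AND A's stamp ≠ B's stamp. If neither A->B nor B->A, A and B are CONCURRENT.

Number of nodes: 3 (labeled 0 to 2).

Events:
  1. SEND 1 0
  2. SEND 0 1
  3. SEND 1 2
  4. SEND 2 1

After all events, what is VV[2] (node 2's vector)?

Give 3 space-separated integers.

Initial: VV[0]=[0, 0, 0]
Initial: VV[1]=[0, 0, 0]
Initial: VV[2]=[0, 0, 0]
Event 1: SEND 1->0: VV[1][1]++ -> VV[1]=[0, 1, 0], msg_vec=[0, 1, 0]; VV[0]=max(VV[0],msg_vec) then VV[0][0]++ -> VV[0]=[1, 1, 0]
Event 2: SEND 0->1: VV[0][0]++ -> VV[0]=[2, 1, 0], msg_vec=[2, 1, 0]; VV[1]=max(VV[1],msg_vec) then VV[1][1]++ -> VV[1]=[2, 2, 0]
Event 3: SEND 1->2: VV[1][1]++ -> VV[1]=[2, 3, 0], msg_vec=[2, 3, 0]; VV[2]=max(VV[2],msg_vec) then VV[2][2]++ -> VV[2]=[2, 3, 1]
Event 4: SEND 2->1: VV[2][2]++ -> VV[2]=[2, 3, 2], msg_vec=[2, 3, 2]; VV[1]=max(VV[1],msg_vec) then VV[1][1]++ -> VV[1]=[2, 4, 2]
Final vectors: VV[0]=[2, 1, 0]; VV[1]=[2, 4, 2]; VV[2]=[2, 3, 2]

Answer: 2 3 2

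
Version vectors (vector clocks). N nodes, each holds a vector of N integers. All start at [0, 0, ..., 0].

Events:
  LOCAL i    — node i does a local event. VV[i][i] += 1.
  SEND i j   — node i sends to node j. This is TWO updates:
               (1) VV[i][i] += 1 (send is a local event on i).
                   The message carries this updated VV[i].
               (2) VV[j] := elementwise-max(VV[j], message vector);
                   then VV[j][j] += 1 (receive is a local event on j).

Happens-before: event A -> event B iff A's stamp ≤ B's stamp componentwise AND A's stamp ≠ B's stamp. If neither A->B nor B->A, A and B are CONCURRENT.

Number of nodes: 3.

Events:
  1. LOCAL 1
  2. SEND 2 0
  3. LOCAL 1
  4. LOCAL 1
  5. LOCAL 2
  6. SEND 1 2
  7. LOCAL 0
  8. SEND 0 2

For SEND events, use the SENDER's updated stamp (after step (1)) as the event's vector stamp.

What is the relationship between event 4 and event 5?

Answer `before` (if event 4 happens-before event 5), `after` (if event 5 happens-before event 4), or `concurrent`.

Initial: VV[0]=[0, 0, 0]
Initial: VV[1]=[0, 0, 0]
Initial: VV[2]=[0, 0, 0]
Event 1: LOCAL 1: VV[1][1]++ -> VV[1]=[0, 1, 0]
Event 2: SEND 2->0: VV[2][2]++ -> VV[2]=[0, 0, 1], msg_vec=[0, 0, 1]; VV[0]=max(VV[0],msg_vec) then VV[0][0]++ -> VV[0]=[1, 0, 1]
Event 3: LOCAL 1: VV[1][1]++ -> VV[1]=[0, 2, 0]
Event 4: LOCAL 1: VV[1][1]++ -> VV[1]=[0, 3, 0]
Event 5: LOCAL 2: VV[2][2]++ -> VV[2]=[0, 0, 2]
Event 6: SEND 1->2: VV[1][1]++ -> VV[1]=[0, 4, 0], msg_vec=[0, 4, 0]; VV[2]=max(VV[2],msg_vec) then VV[2][2]++ -> VV[2]=[0, 4, 3]
Event 7: LOCAL 0: VV[0][0]++ -> VV[0]=[2, 0, 1]
Event 8: SEND 0->2: VV[0][0]++ -> VV[0]=[3, 0, 1], msg_vec=[3, 0, 1]; VV[2]=max(VV[2],msg_vec) then VV[2][2]++ -> VV[2]=[3, 4, 4]
Event 4 stamp: [0, 3, 0]
Event 5 stamp: [0, 0, 2]
[0, 3, 0] <= [0, 0, 2]? False
[0, 0, 2] <= [0, 3, 0]? False
Relation: concurrent

Answer: concurrent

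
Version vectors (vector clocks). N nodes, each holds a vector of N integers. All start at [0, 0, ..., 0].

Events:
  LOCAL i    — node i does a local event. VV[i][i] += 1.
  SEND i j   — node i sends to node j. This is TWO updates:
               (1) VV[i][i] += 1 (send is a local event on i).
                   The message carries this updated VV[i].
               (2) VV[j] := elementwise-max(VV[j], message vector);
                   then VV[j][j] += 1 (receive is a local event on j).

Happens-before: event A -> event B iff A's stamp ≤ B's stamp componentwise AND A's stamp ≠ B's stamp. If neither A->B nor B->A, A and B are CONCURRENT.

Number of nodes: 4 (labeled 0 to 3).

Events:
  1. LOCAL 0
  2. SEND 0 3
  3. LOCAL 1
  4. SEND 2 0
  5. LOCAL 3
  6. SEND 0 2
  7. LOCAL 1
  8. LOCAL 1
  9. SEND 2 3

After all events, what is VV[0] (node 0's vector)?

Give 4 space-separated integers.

Answer: 4 0 1 0

Derivation:
Initial: VV[0]=[0, 0, 0, 0]
Initial: VV[1]=[0, 0, 0, 0]
Initial: VV[2]=[0, 0, 0, 0]
Initial: VV[3]=[0, 0, 0, 0]
Event 1: LOCAL 0: VV[0][0]++ -> VV[0]=[1, 0, 0, 0]
Event 2: SEND 0->3: VV[0][0]++ -> VV[0]=[2, 0, 0, 0], msg_vec=[2, 0, 0, 0]; VV[3]=max(VV[3],msg_vec) then VV[3][3]++ -> VV[3]=[2, 0, 0, 1]
Event 3: LOCAL 1: VV[1][1]++ -> VV[1]=[0, 1, 0, 0]
Event 4: SEND 2->0: VV[2][2]++ -> VV[2]=[0, 0, 1, 0], msg_vec=[0, 0, 1, 0]; VV[0]=max(VV[0],msg_vec) then VV[0][0]++ -> VV[0]=[3, 0, 1, 0]
Event 5: LOCAL 3: VV[3][3]++ -> VV[3]=[2, 0, 0, 2]
Event 6: SEND 0->2: VV[0][0]++ -> VV[0]=[4, 0, 1, 0], msg_vec=[4, 0, 1, 0]; VV[2]=max(VV[2],msg_vec) then VV[2][2]++ -> VV[2]=[4, 0, 2, 0]
Event 7: LOCAL 1: VV[1][1]++ -> VV[1]=[0, 2, 0, 0]
Event 8: LOCAL 1: VV[1][1]++ -> VV[1]=[0, 3, 0, 0]
Event 9: SEND 2->3: VV[2][2]++ -> VV[2]=[4, 0, 3, 0], msg_vec=[4, 0, 3, 0]; VV[3]=max(VV[3],msg_vec) then VV[3][3]++ -> VV[3]=[4, 0, 3, 3]
Final vectors: VV[0]=[4, 0, 1, 0]; VV[1]=[0, 3, 0, 0]; VV[2]=[4, 0, 3, 0]; VV[3]=[4, 0, 3, 3]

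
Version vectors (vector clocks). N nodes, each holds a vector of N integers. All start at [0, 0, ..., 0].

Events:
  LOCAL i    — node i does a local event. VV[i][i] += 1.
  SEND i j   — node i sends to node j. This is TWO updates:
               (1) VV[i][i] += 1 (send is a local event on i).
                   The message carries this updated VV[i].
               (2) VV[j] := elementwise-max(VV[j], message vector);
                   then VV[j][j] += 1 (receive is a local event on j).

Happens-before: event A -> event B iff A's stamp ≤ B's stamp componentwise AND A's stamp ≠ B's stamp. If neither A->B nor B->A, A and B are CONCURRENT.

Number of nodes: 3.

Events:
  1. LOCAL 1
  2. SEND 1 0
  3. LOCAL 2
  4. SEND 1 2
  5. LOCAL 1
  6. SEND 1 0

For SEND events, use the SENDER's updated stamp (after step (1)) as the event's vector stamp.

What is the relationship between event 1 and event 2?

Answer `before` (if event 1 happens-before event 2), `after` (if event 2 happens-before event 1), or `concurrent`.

Answer: before

Derivation:
Initial: VV[0]=[0, 0, 0]
Initial: VV[1]=[0, 0, 0]
Initial: VV[2]=[0, 0, 0]
Event 1: LOCAL 1: VV[1][1]++ -> VV[1]=[0, 1, 0]
Event 2: SEND 1->0: VV[1][1]++ -> VV[1]=[0, 2, 0], msg_vec=[0, 2, 0]; VV[0]=max(VV[0],msg_vec) then VV[0][0]++ -> VV[0]=[1, 2, 0]
Event 3: LOCAL 2: VV[2][2]++ -> VV[2]=[0, 0, 1]
Event 4: SEND 1->2: VV[1][1]++ -> VV[1]=[0, 3, 0], msg_vec=[0, 3, 0]; VV[2]=max(VV[2],msg_vec) then VV[2][2]++ -> VV[2]=[0, 3, 2]
Event 5: LOCAL 1: VV[1][1]++ -> VV[1]=[0, 4, 0]
Event 6: SEND 1->0: VV[1][1]++ -> VV[1]=[0, 5, 0], msg_vec=[0, 5, 0]; VV[0]=max(VV[0],msg_vec) then VV[0][0]++ -> VV[0]=[2, 5, 0]
Event 1 stamp: [0, 1, 0]
Event 2 stamp: [0, 2, 0]
[0, 1, 0] <= [0, 2, 0]? True
[0, 2, 0] <= [0, 1, 0]? False
Relation: before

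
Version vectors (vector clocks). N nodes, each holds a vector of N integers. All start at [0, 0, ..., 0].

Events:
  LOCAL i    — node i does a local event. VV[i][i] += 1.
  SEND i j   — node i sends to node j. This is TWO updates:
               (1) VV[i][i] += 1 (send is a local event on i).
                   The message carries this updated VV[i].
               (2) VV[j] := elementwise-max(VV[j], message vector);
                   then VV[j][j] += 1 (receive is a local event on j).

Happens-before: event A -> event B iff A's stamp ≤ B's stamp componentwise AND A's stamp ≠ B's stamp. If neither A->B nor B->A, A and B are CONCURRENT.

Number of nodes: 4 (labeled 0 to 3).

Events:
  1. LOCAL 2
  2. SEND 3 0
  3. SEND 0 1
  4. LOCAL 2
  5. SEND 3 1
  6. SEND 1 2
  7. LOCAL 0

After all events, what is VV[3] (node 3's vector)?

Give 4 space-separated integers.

Initial: VV[0]=[0, 0, 0, 0]
Initial: VV[1]=[0, 0, 0, 0]
Initial: VV[2]=[0, 0, 0, 0]
Initial: VV[3]=[0, 0, 0, 0]
Event 1: LOCAL 2: VV[2][2]++ -> VV[2]=[0, 0, 1, 0]
Event 2: SEND 3->0: VV[3][3]++ -> VV[3]=[0, 0, 0, 1], msg_vec=[0, 0, 0, 1]; VV[0]=max(VV[0],msg_vec) then VV[0][0]++ -> VV[0]=[1, 0, 0, 1]
Event 3: SEND 0->1: VV[0][0]++ -> VV[0]=[2, 0, 0, 1], msg_vec=[2, 0, 0, 1]; VV[1]=max(VV[1],msg_vec) then VV[1][1]++ -> VV[1]=[2, 1, 0, 1]
Event 4: LOCAL 2: VV[2][2]++ -> VV[2]=[0, 0, 2, 0]
Event 5: SEND 3->1: VV[3][3]++ -> VV[3]=[0, 0, 0, 2], msg_vec=[0, 0, 0, 2]; VV[1]=max(VV[1],msg_vec) then VV[1][1]++ -> VV[1]=[2, 2, 0, 2]
Event 6: SEND 1->2: VV[1][1]++ -> VV[1]=[2, 3, 0, 2], msg_vec=[2, 3, 0, 2]; VV[2]=max(VV[2],msg_vec) then VV[2][2]++ -> VV[2]=[2, 3, 3, 2]
Event 7: LOCAL 0: VV[0][0]++ -> VV[0]=[3, 0, 0, 1]
Final vectors: VV[0]=[3, 0, 0, 1]; VV[1]=[2, 3, 0, 2]; VV[2]=[2, 3, 3, 2]; VV[3]=[0, 0, 0, 2]

Answer: 0 0 0 2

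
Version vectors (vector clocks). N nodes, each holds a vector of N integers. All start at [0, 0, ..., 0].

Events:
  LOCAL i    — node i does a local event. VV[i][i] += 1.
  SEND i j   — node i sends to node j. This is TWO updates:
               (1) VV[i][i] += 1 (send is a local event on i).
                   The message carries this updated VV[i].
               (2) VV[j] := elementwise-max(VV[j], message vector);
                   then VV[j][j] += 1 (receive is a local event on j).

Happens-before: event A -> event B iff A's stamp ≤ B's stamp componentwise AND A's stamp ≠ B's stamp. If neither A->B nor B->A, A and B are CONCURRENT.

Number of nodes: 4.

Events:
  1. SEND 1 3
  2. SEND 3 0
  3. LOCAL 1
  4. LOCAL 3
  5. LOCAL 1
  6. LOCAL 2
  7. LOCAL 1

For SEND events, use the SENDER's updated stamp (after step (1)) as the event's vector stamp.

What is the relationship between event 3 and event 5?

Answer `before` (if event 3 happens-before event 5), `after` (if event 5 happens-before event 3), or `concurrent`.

Answer: before

Derivation:
Initial: VV[0]=[0, 0, 0, 0]
Initial: VV[1]=[0, 0, 0, 0]
Initial: VV[2]=[0, 0, 0, 0]
Initial: VV[3]=[0, 0, 0, 0]
Event 1: SEND 1->3: VV[1][1]++ -> VV[1]=[0, 1, 0, 0], msg_vec=[0, 1, 0, 0]; VV[3]=max(VV[3],msg_vec) then VV[3][3]++ -> VV[3]=[0, 1, 0, 1]
Event 2: SEND 3->0: VV[3][3]++ -> VV[3]=[0, 1, 0, 2], msg_vec=[0, 1, 0, 2]; VV[0]=max(VV[0],msg_vec) then VV[0][0]++ -> VV[0]=[1, 1, 0, 2]
Event 3: LOCAL 1: VV[1][1]++ -> VV[1]=[0, 2, 0, 0]
Event 4: LOCAL 3: VV[3][3]++ -> VV[3]=[0, 1, 0, 3]
Event 5: LOCAL 1: VV[1][1]++ -> VV[1]=[0, 3, 0, 0]
Event 6: LOCAL 2: VV[2][2]++ -> VV[2]=[0, 0, 1, 0]
Event 7: LOCAL 1: VV[1][1]++ -> VV[1]=[0, 4, 0, 0]
Event 3 stamp: [0, 2, 0, 0]
Event 5 stamp: [0, 3, 0, 0]
[0, 2, 0, 0] <= [0, 3, 0, 0]? True
[0, 3, 0, 0] <= [0, 2, 0, 0]? False
Relation: before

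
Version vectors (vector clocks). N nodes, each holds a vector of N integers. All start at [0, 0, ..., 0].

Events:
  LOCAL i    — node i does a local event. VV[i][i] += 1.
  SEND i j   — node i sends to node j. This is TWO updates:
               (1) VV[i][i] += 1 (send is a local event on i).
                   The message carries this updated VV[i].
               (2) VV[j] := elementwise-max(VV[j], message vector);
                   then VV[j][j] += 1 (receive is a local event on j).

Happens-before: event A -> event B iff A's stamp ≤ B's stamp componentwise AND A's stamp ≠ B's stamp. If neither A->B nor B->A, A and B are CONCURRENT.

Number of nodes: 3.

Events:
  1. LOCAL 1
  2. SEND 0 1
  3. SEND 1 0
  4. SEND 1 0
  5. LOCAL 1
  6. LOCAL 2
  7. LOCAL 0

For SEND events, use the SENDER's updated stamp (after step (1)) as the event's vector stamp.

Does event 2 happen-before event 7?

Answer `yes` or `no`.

Answer: yes

Derivation:
Initial: VV[0]=[0, 0, 0]
Initial: VV[1]=[0, 0, 0]
Initial: VV[2]=[0, 0, 0]
Event 1: LOCAL 1: VV[1][1]++ -> VV[1]=[0, 1, 0]
Event 2: SEND 0->1: VV[0][0]++ -> VV[0]=[1, 0, 0], msg_vec=[1, 0, 0]; VV[1]=max(VV[1],msg_vec) then VV[1][1]++ -> VV[1]=[1, 2, 0]
Event 3: SEND 1->0: VV[1][1]++ -> VV[1]=[1, 3, 0], msg_vec=[1, 3, 0]; VV[0]=max(VV[0],msg_vec) then VV[0][0]++ -> VV[0]=[2, 3, 0]
Event 4: SEND 1->0: VV[1][1]++ -> VV[1]=[1, 4, 0], msg_vec=[1, 4, 0]; VV[0]=max(VV[0],msg_vec) then VV[0][0]++ -> VV[0]=[3, 4, 0]
Event 5: LOCAL 1: VV[1][1]++ -> VV[1]=[1, 5, 0]
Event 6: LOCAL 2: VV[2][2]++ -> VV[2]=[0, 0, 1]
Event 7: LOCAL 0: VV[0][0]++ -> VV[0]=[4, 4, 0]
Event 2 stamp: [1, 0, 0]
Event 7 stamp: [4, 4, 0]
[1, 0, 0] <= [4, 4, 0]? True. Equal? False. Happens-before: True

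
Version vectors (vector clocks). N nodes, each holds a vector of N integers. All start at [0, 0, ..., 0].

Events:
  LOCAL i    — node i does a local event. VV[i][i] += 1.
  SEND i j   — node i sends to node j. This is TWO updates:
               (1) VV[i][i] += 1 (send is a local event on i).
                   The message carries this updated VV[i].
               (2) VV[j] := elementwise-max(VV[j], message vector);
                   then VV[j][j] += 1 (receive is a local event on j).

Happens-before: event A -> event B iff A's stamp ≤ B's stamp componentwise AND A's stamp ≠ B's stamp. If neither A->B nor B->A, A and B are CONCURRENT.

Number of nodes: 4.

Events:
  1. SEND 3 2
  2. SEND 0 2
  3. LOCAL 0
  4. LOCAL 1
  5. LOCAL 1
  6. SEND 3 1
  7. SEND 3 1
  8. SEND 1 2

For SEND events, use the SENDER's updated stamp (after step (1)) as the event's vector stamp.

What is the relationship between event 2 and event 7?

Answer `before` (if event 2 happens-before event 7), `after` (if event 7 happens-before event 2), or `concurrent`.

Initial: VV[0]=[0, 0, 0, 0]
Initial: VV[1]=[0, 0, 0, 0]
Initial: VV[2]=[0, 0, 0, 0]
Initial: VV[3]=[0, 0, 0, 0]
Event 1: SEND 3->2: VV[3][3]++ -> VV[3]=[0, 0, 0, 1], msg_vec=[0, 0, 0, 1]; VV[2]=max(VV[2],msg_vec) then VV[2][2]++ -> VV[2]=[0, 0, 1, 1]
Event 2: SEND 0->2: VV[0][0]++ -> VV[0]=[1, 0, 0, 0], msg_vec=[1, 0, 0, 0]; VV[2]=max(VV[2],msg_vec) then VV[2][2]++ -> VV[2]=[1, 0, 2, 1]
Event 3: LOCAL 0: VV[0][0]++ -> VV[0]=[2, 0, 0, 0]
Event 4: LOCAL 1: VV[1][1]++ -> VV[1]=[0, 1, 0, 0]
Event 5: LOCAL 1: VV[1][1]++ -> VV[1]=[0, 2, 0, 0]
Event 6: SEND 3->1: VV[3][3]++ -> VV[3]=[0, 0, 0, 2], msg_vec=[0, 0, 0, 2]; VV[1]=max(VV[1],msg_vec) then VV[1][1]++ -> VV[1]=[0, 3, 0, 2]
Event 7: SEND 3->1: VV[3][3]++ -> VV[3]=[0, 0, 0, 3], msg_vec=[0, 0, 0, 3]; VV[1]=max(VV[1],msg_vec) then VV[1][1]++ -> VV[1]=[0, 4, 0, 3]
Event 8: SEND 1->2: VV[1][1]++ -> VV[1]=[0, 5, 0, 3], msg_vec=[0, 5, 0, 3]; VV[2]=max(VV[2],msg_vec) then VV[2][2]++ -> VV[2]=[1, 5, 3, 3]
Event 2 stamp: [1, 0, 0, 0]
Event 7 stamp: [0, 0, 0, 3]
[1, 0, 0, 0] <= [0, 0, 0, 3]? False
[0, 0, 0, 3] <= [1, 0, 0, 0]? False
Relation: concurrent

Answer: concurrent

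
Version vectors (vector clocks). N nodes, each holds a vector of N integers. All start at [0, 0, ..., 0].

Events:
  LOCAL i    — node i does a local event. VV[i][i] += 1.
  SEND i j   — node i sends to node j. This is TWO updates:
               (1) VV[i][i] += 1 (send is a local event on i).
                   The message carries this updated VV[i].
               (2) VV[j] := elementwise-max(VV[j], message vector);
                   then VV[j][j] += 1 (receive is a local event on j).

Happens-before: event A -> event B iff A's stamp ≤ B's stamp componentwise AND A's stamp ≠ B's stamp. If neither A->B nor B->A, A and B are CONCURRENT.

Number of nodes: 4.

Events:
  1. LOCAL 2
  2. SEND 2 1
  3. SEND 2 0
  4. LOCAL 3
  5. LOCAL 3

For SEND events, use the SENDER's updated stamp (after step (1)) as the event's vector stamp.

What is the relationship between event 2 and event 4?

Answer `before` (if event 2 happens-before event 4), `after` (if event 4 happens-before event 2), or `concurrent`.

Initial: VV[0]=[0, 0, 0, 0]
Initial: VV[1]=[0, 0, 0, 0]
Initial: VV[2]=[0, 0, 0, 0]
Initial: VV[3]=[0, 0, 0, 0]
Event 1: LOCAL 2: VV[2][2]++ -> VV[2]=[0, 0, 1, 0]
Event 2: SEND 2->1: VV[2][2]++ -> VV[2]=[0, 0, 2, 0], msg_vec=[0, 0, 2, 0]; VV[1]=max(VV[1],msg_vec) then VV[1][1]++ -> VV[1]=[0, 1, 2, 0]
Event 3: SEND 2->0: VV[2][2]++ -> VV[2]=[0, 0, 3, 0], msg_vec=[0, 0, 3, 0]; VV[0]=max(VV[0],msg_vec) then VV[0][0]++ -> VV[0]=[1, 0, 3, 0]
Event 4: LOCAL 3: VV[3][3]++ -> VV[3]=[0, 0, 0, 1]
Event 5: LOCAL 3: VV[3][3]++ -> VV[3]=[0, 0, 0, 2]
Event 2 stamp: [0, 0, 2, 0]
Event 4 stamp: [0, 0, 0, 1]
[0, 0, 2, 0] <= [0, 0, 0, 1]? False
[0, 0, 0, 1] <= [0, 0, 2, 0]? False
Relation: concurrent

Answer: concurrent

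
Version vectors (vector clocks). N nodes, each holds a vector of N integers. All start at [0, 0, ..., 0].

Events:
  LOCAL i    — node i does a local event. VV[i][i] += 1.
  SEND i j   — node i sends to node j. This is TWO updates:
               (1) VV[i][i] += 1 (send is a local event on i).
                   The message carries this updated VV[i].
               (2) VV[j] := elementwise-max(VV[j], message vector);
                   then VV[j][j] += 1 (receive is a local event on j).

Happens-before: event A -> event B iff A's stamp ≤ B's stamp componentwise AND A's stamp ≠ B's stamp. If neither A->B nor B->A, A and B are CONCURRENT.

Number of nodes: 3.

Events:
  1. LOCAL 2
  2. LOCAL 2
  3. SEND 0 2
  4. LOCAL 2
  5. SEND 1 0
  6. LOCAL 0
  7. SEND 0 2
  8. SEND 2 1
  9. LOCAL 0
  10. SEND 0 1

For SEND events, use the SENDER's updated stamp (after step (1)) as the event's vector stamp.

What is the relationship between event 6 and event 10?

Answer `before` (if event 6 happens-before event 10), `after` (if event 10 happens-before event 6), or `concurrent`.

Answer: before

Derivation:
Initial: VV[0]=[0, 0, 0]
Initial: VV[1]=[0, 0, 0]
Initial: VV[2]=[0, 0, 0]
Event 1: LOCAL 2: VV[2][2]++ -> VV[2]=[0, 0, 1]
Event 2: LOCAL 2: VV[2][2]++ -> VV[2]=[0, 0, 2]
Event 3: SEND 0->2: VV[0][0]++ -> VV[0]=[1, 0, 0], msg_vec=[1, 0, 0]; VV[2]=max(VV[2],msg_vec) then VV[2][2]++ -> VV[2]=[1, 0, 3]
Event 4: LOCAL 2: VV[2][2]++ -> VV[2]=[1, 0, 4]
Event 5: SEND 1->0: VV[1][1]++ -> VV[1]=[0, 1, 0], msg_vec=[0, 1, 0]; VV[0]=max(VV[0],msg_vec) then VV[0][0]++ -> VV[0]=[2, 1, 0]
Event 6: LOCAL 0: VV[0][0]++ -> VV[0]=[3, 1, 0]
Event 7: SEND 0->2: VV[0][0]++ -> VV[0]=[4, 1, 0], msg_vec=[4, 1, 0]; VV[2]=max(VV[2],msg_vec) then VV[2][2]++ -> VV[2]=[4, 1, 5]
Event 8: SEND 2->1: VV[2][2]++ -> VV[2]=[4, 1, 6], msg_vec=[4, 1, 6]; VV[1]=max(VV[1],msg_vec) then VV[1][1]++ -> VV[1]=[4, 2, 6]
Event 9: LOCAL 0: VV[0][0]++ -> VV[0]=[5, 1, 0]
Event 10: SEND 0->1: VV[0][0]++ -> VV[0]=[6, 1, 0], msg_vec=[6, 1, 0]; VV[1]=max(VV[1],msg_vec) then VV[1][1]++ -> VV[1]=[6, 3, 6]
Event 6 stamp: [3, 1, 0]
Event 10 stamp: [6, 1, 0]
[3, 1, 0] <= [6, 1, 0]? True
[6, 1, 0] <= [3, 1, 0]? False
Relation: before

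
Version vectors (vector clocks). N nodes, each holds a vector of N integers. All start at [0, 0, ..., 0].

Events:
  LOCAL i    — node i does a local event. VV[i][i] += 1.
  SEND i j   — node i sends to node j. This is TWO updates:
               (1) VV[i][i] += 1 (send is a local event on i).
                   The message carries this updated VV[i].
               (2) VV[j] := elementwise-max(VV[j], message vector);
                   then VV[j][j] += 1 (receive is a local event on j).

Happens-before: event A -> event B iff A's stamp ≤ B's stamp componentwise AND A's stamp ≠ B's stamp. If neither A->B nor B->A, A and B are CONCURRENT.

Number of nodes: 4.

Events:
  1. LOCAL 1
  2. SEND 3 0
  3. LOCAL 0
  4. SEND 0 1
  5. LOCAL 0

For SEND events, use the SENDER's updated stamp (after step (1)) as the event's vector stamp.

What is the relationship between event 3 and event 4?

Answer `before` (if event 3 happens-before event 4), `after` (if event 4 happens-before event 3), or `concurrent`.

Initial: VV[0]=[0, 0, 0, 0]
Initial: VV[1]=[0, 0, 0, 0]
Initial: VV[2]=[0, 0, 0, 0]
Initial: VV[3]=[0, 0, 0, 0]
Event 1: LOCAL 1: VV[1][1]++ -> VV[1]=[0, 1, 0, 0]
Event 2: SEND 3->0: VV[3][3]++ -> VV[3]=[0, 0, 0, 1], msg_vec=[0, 0, 0, 1]; VV[0]=max(VV[0],msg_vec) then VV[0][0]++ -> VV[0]=[1, 0, 0, 1]
Event 3: LOCAL 0: VV[0][0]++ -> VV[0]=[2, 0, 0, 1]
Event 4: SEND 0->1: VV[0][0]++ -> VV[0]=[3, 0, 0, 1], msg_vec=[3, 0, 0, 1]; VV[1]=max(VV[1],msg_vec) then VV[1][1]++ -> VV[1]=[3, 2, 0, 1]
Event 5: LOCAL 0: VV[0][0]++ -> VV[0]=[4, 0, 0, 1]
Event 3 stamp: [2, 0, 0, 1]
Event 4 stamp: [3, 0, 0, 1]
[2, 0, 0, 1] <= [3, 0, 0, 1]? True
[3, 0, 0, 1] <= [2, 0, 0, 1]? False
Relation: before

Answer: before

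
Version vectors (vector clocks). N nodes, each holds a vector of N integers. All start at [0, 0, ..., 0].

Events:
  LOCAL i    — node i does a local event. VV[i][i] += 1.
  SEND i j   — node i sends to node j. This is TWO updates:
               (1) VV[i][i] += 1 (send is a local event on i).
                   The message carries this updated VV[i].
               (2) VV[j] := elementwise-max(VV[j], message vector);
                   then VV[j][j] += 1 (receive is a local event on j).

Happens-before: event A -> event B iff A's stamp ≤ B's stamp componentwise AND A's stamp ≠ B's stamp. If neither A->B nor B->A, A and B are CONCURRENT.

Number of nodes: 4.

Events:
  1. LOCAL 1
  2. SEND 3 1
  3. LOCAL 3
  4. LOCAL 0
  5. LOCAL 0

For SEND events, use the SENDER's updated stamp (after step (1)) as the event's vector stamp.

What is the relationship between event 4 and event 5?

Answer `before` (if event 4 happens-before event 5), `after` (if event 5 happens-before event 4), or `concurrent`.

Answer: before

Derivation:
Initial: VV[0]=[0, 0, 0, 0]
Initial: VV[1]=[0, 0, 0, 0]
Initial: VV[2]=[0, 0, 0, 0]
Initial: VV[3]=[0, 0, 0, 0]
Event 1: LOCAL 1: VV[1][1]++ -> VV[1]=[0, 1, 0, 0]
Event 2: SEND 3->1: VV[3][3]++ -> VV[3]=[0, 0, 0, 1], msg_vec=[0, 0, 0, 1]; VV[1]=max(VV[1],msg_vec) then VV[1][1]++ -> VV[1]=[0, 2, 0, 1]
Event 3: LOCAL 3: VV[3][3]++ -> VV[3]=[0, 0, 0, 2]
Event 4: LOCAL 0: VV[0][0]++ -> VV[0]=[1, 0, 0, 0]
Event 5: LOCAL 0: VV[0][0]++ -> VV[0]=[2, 0, 0, 0]
Event 4 stamp: [1, 0, 0, 0]
Event 5 stamp: [2, 0, 0, 0]
[1, 0, 0, 0] <= [2, 0, 0, 0]? True
[2, 0, 0, 0] <= [1, 0, 0, 0]? False
Relation: before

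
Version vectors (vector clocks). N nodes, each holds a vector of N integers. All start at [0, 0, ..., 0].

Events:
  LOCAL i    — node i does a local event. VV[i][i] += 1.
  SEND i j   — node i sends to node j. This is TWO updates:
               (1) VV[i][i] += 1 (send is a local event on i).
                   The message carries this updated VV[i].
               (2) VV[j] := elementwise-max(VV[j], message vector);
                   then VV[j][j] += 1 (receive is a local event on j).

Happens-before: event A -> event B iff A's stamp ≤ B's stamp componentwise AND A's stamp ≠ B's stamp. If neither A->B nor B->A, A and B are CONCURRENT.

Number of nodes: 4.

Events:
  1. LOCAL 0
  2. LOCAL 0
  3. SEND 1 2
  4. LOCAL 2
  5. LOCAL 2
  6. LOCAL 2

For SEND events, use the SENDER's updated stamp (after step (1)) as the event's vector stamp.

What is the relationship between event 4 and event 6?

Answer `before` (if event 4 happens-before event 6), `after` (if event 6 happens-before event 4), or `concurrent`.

Answer: before

Derivation:
Initial: VV[0]=[0, 0, 0, 0]
Initial: VV[1]=[0, 0, 0, 0]
Initial: VV[2]=[0, 0, 0, 0]
Initial: VV[3]=[0, 0, 0, 0]
Event 1: LOCAL 0: VV[0][0]++ -> VV[0]=[1, 0, 0, 0]
Event 2: LOCAL 0: VV[0][0]++ -> VV[0]=[2, 0, 0, 0]
Event 3: SEND 1->2: VV[1][1]++ -> VV[1]=[0, 1, 0, 0], msg_vec=[0, 1, 0, 0]; VV[2]=max(VV[2],msg_vec) then VV[2][2]++ -> VV[2]=[0, 1, 1, 0]
Event 4: LOCAL 2: VV[2][2]++ -> VV[2]=[0, 1, 2, 0]
Event 5: LOCAL 2: VV[2][2]++ -> VV[2]=[0, 1, 3, 0]
Event 6: LOCAL 2: VV[2][2]++ -> VV[2]=[0, 1, 4, 0]
Event 4 stamp: [0, 1, 2, 0]
Event 6 stamp: [0, 1, 4, 0]
[0, 1, 2, 0] <= [0, 1, 4, 0]? True
[0, 1, 4, 0] <= [0, 1, 2, 0]? False
Relation: before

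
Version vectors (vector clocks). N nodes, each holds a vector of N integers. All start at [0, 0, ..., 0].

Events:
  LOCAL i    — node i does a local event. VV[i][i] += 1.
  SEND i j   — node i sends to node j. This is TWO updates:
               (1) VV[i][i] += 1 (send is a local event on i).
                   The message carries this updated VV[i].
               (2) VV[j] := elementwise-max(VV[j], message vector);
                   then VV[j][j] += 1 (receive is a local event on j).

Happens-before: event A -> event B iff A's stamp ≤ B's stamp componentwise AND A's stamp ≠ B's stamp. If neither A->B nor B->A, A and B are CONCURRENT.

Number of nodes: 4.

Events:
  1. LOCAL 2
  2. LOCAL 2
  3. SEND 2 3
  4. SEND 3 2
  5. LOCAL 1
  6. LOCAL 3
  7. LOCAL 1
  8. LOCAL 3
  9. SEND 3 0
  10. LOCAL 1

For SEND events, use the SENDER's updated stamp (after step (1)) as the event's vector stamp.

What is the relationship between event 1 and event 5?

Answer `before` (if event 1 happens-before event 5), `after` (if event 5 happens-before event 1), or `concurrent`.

Initial: VV[0]=[0, 0, 0, 0]
Initial: VV[1]=[0, 0, 0, 0]
Initial: VV[2]=[0, 0, 0, 0]
Initial: VV[3]=[0, 0, 0, 0]
Event 1: LOCAL 2: VV[2][2]++ -> VV[2]=[0, 0, 1, 0]
Event 2: LOCAL 2: VV[2][2]++ -> VV[2]=[0, 0, 2, 0]
Event 3: SEND 2->3: VV[2][2]++ -> VV[2]=[0, 0, 3, 0], msg_vec=[0, 0, 3, 0]; VV[3]=max(VV[3],msg_vec) then VV[3][3]++ -> VV[3]=[0, 0, 3, 1]
Event 4: SEND 3->2: VV[3][3]++ -> VV[3]=[0, 0, 3, 2], msg_vec=[0, 0, 3, 2]; VV[2]=max(VV[2],msg_vec) then VV[2][2]++ -> VV[2]=[0, 0, 4, 2]
Event 5: LOCAL 1: VV[1][1]++ -> VV[1]=[0, 1, 0, 0]
Event 6: LOCAL 3: VV[3][3]++ -> VV[3]=[0, 0, 3, 3]
Event 7: LOCAL 1: VV[1][1]++ -> VV[1]=[0, 2, 0, 0]
Event 8: LOCAL 3: VV[3][3]++ -> VV[3]=[0, 0, 3, 4]
Event 9: SEND 3->0: VV[3][3]++ -> VV[3]=[0, 0, 3, 5], msg_vec=[0, 0, 3, 5]; VV[0]=max(VV[0],msg_vec) then VV[0][0]++ -> VV[0]=[1, 0, 3, 5]
Event 10: LOCAL 1: VV[1][1]++ -> VV[1]=[0, 3, 0, 0]
Event 1 stamp: [0, 0, 1, 0]
Event 5 stamp: [0, 1, 0, 0]
[0, 0, 1, 0] <= [0, 1, 0, 0]? False
[0, 1, 0, 0] <= [0, 0, 1, 0]? False
Relation: concurrent

Answer: concurrent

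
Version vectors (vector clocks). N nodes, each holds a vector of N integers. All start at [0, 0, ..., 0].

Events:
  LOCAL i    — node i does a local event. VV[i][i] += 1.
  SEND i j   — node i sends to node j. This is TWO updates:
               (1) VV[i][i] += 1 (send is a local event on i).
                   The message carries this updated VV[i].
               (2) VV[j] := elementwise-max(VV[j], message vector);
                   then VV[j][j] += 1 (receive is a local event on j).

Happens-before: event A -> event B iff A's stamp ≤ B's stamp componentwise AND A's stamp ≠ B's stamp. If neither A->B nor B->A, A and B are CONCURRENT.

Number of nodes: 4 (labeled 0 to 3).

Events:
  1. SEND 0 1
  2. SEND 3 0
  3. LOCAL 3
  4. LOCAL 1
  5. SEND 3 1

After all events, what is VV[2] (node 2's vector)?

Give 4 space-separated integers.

Answer: 0 0 0 0

Derivation:
Initial: VV[0]=[0, 0, 0, 0]
Initial: VV[1]=[0, 0, 0, 0]
Initial: VV[2]=[0, 0, 0, 0]
Initial: VV[3]=[0, 0, 0, 0]
Event 1: SEND 0->1: VV[0][0]++ -> VV[0]=[1, 0, 0, 0], msg_vec=[1, 0, 0, 0]; VV[1]=max(VV[1],msg_vec) then VV[1][1]++ -> VV[1]=[1, 1, 0, 0]
Event 2: SEND 3->0: VV[3][3]++ -> VV[3]=[0, 0, 0, 1], msg_vec=[0, 0, 0, 1]; VV[0]=max(VV[0],msg_vec) then VV[0][0]++ -> VV[0]=[2, 0, 0, 1]
Event 3: LOCAL 3: VV[3][3]++ -> VV[3]=[0, 0, 0, 2]
Event 4: LOCAL 1: VV[1][1]++ -> VV[1]=[1, 2, 0, 0]
Event 5: SEND 3->1: VV[3][3]++ -> VV[3]=[0, 0, 0, 3], msg_vec=[0, 0, 0, 3]; VV[1]=max(VV[1],msg_vec) then VV[1][1]++ -> VV[1]=[1, 3, 0, 3]
Final vectors: VV[0]=[2, 0, 0, 1]; VV[1]=[1, 3, 0, 3]; VV[2]=[0, 0, 0, 0]; VV[3]=[0, 0, 0, 3]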